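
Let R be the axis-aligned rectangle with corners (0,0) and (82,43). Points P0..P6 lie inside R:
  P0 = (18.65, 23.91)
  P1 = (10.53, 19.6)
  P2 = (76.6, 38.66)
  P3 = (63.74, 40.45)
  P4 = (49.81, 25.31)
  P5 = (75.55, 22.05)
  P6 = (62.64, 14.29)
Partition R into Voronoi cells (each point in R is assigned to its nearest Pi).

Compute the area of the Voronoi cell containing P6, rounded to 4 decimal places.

1. box [0,82]×[0,43]: [(0, 0) (82, 0) (82, 43) (0, 43)]
2. ⊥bis P6·P0 via (40.645,19.1): [(36.4681, 0) (82, 0) (82, 43) (45.8716, 43)]  |A|=1755.6966
3. ⊥bis P6·P1 via (36.585,16.945): [(36.4681, 0) (82, 0) (82, 43) (45.8716, 43)]  |A|=1755.6966
4. ⊥bis P6·P2 via (69.62,26.475): [(45.3039, 40.4041) (36.4681, 0) (82, 0) (82, 19.3833)]  |A|=1275.4837
5. ⊥bis P6·P3 via (63.19,27.37): [(68.4432, 27.1491) (42.6425, 28.234) (36.4681, 0) (82, 0) (82, 19.3833)]  |A|=1117.0411
6. ⊥bis P6·P4 via (56.225,19.8): [(68.4432, 27.1491) (62.7432, 27.3888) (39.2183, 0) (82, 0) (82, 19.3833)]  |A|=793.0076
7. ⊥bis P6·P5 via (69.095,18.17): [(63.5747, 27.3538) (62.7432, 27.3888) (39.2183, 0) (80.0167, 0)]  |A|=569.7951
8. canonical 4-gon: [(63.5747, 27.3538) (62.7432, 27.3888) (39.2183, 0) (80.0167, 0)]
9. shoelace: 569.7951

Area of P6's cell: 569.7951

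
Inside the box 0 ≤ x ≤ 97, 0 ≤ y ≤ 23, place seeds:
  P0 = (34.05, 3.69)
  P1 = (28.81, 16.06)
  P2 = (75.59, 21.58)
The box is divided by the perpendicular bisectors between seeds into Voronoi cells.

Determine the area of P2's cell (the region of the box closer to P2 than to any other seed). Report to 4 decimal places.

Area of P2's cell: 955.9802

1. box [0,97]×[0,23]: [(0, 0) (97, 0) (97, 23) (0, 23)]
2. ⊥bis P2·P0 via (54.82,12.635): [(60.2615, 0) (97, 0) (97, 23) (50.3561, 23)]  |A|=958.8974
3. ⊥bis P2·P1 via (52.2,18.82): [(52.2165, 18.6803) (60.2615, 0) (97, 0) (97, 23) (51.7068, 23)]  |A|=955.9802
4. canonical 5-gon: [(52.2165, 18.6803) (60.2615, 0) (97, 0) (97, 23) (51.7068, 23)]
5. shoelace: 955.9802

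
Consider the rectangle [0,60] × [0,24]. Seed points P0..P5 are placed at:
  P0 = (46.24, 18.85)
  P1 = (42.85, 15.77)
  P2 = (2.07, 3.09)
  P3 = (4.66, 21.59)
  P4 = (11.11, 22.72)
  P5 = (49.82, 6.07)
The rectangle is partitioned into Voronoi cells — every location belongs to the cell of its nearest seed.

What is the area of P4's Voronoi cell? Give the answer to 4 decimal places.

1. box [0,60]×[0,24]: [(0, 0) (60, 0) (60, 24) (0, 24)]
2. ⊥bis P4·P0 via (28.675,20.785): [(0, 0) (26.3853, 0) (29.0292, 24) (0, 24)]  |A|=664.9734
3. ⊥bis P4·P1 via (26.98,19.245): [(0, 0) (22.766, 0) (28.0212, 24) (0, 24)]  |A|=609.4461
4. ⊥bis P4·P2 via (6.59,12.905): [(0, 15.9398) (23.8512, 4.9559) (28.0212, 24) (0, 24)]  |A|=362.9415
5. ⊥bis P4·P3 via (7.885,22.155): [(9.7614, 11.4445) (23.8512, 4.9559) (28.0212, 24) (7.5618, 24)]  |A|=276.1313
6. ⊥bis P4·P5 via (30.465,14.395): [(9.7614, 11.4445) (23.8512, 4.9559) (28.0212, 24) (7.5618, 24)]  |A|=276.1313
7. canonical 4-gon: [(9.7614, 11.4445) (23.8512, 4.9559) (28.0212, 24) (7.5618, 24)]
8. shoelace: 276.1313

Area of P4's cell: 276.1313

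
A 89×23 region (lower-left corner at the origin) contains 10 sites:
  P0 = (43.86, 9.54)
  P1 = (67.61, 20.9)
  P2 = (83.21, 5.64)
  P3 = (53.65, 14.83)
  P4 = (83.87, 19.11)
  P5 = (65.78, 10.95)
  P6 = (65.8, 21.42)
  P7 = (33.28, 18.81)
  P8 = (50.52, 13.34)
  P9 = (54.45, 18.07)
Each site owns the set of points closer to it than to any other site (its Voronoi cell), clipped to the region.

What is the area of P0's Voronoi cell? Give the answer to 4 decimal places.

1. box [0,89]×[0,23]: [(0, 0) (89, 0) (89, 23) (0, 23)]
2. ⊥bis P0·P1 via (55.735,15.22): [(0, 0) (63.015, 0) (52.0137, 23) (0, 23)]  |A|=1322.8297
3. ⊥bis P0·P2 via (63.535,7.59): [(0, 0) (62.7828, 0) (62.8226, 0.4022) (52.0137, 23) (0, 23)]  |A|=1322.783
4. ⊥bis P0·P3 via (48.755,12.185): [(0, 0) (55.3391, 0) (42.9111, 23) (0, 23)]  |A|=1129.8782
5. ⊥bis P0·P4 via (63.865,14.325): [(0, 0) (55.3391, 0) (42.9111, 23) (0, 23)]  |A|=1129.8782
6. ⊥bis P0·P5 via (54.82,10.245): [(0, 0) (55.3391, 0) (42.9111, 23) (0, 23)]  |A|=1129.8782
7. ⊥bis P0·P6 via (54.83,15.48): [(0, 0) (55.3391, 0) (42.9111, 23) (0, 23)]  |A|=1129.8782
8. ⊥bis P0·P7 via (38.57,14.175): [(26.1501, 0) (55.3391, 0) (44.2047, 20.606)]  |A|=300.7344
9. ⊥bis P0·P8 via (47.19,11.44): [(42.8454, 19.0545) (26.1501, 0) (53.7173, 0)]  |A|=262.6402
10. ⊥bis P0·P9 via (49.155,13.805): [(42.8454, 19.0545) (26.1501, 0) (53.7173, 0)]  |A|=262.6402
11. canonical 3-gon: [(42.8454, 19.0545) (26.1501, 0) (53.7173, 0)]
12. shoelace: 262.6402

Area of P0's cell: 262.6402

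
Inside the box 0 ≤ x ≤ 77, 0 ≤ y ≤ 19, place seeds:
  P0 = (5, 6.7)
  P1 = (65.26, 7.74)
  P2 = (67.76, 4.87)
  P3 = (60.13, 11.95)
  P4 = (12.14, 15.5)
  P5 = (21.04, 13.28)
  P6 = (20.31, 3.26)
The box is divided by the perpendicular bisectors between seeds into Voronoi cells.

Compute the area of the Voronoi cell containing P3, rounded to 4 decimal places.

1. box [0,77]×[0,19]: [(0, 0) (77, 0) (77, 19) (0, 19)]
2. ⊥bis P3·P0 via (32.565,9.325): [(33.453, 0) (77, 0) (77, 19) (31.6437, 19)]  |A|=844.5816
3. ⊥bis P3·P1 via (62.695,9.845): [(33.453, 0) (54.6156, 0) (70.2082, 19) (31.6437, 19)]  |A|=567.4072
4. ⊥bis P3·P2 via (63.945,8.41): [(33.453, 0) (54.6156, 0) (70.2082, 19) (31.6437, 19)]  |A|=567.4072
5. ⊥bis P3·P4 via (36.135,13.725): [(35.1197, 0) (54.6156, 0) (70.2082, 19) (36.5252, 19)]  |A|=505.1988
6. ⊥bis P3·P5 via (40.585,12.615): [(40.1558, 0) (54.6156, 0) (70.2082, 19) (40.8022, 19)]  |A|=416.7243
7. ⊥bis P3·P6 via (40.22,7.605): [(40.3883, 6.8338) (41.8797, 0) (54.6156, 0) (70.2082, 19) (40.8022, 19)]  |A|=410.834
8. canonical 5-gon: [(40.3883, 6.8338) (41.8797, 0) (54.6156, 0) (70.2082, 19) (40.8022, 19)]
9. shoelace: 410.834

Area of P3's cell: 410.8340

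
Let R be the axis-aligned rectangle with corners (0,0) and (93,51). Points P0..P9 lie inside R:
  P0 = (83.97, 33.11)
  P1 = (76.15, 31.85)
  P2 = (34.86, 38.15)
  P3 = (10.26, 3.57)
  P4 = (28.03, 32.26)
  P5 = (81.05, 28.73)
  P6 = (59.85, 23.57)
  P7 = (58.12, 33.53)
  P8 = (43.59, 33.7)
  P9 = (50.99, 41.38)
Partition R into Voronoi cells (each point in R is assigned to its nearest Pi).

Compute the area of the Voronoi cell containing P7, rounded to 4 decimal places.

Area of P7's cell: 223.8343

1. box [0,93]×[0,51]: [(0, 0) (93, 0) (93, 51) (0, 51)]
2. ⊥bis P7·P0 via (71.045,33.32): [(0, 0) (70.5036, 0) (71.3323, 51) (0, 51)]  |A|=3616.8151
3. ⊥bis P7·P1 via (67.135,32.69): [(0, 0) (64.089, 0) (68.8411, 51) (0, 51)]  |A|=3389.7175
4. ⊥bis P7·P2 via (46.49,35.84): [(39.3713, 0) (64.089, 0) (68.8411, 51) (49.5011, 51)]  |A|=1123.4701
5. ⊥bis P7·P3 via (34.19,18.55): [(40.9203, 7.7986) (45.8022, 0) (64.089, 0) (68.8411, 51) (49.5011, 51)]  |A|=1098.3942
6. ⊥bis P7·P4 via (43.075,32.895): [(43.571, 21.1438) (44.3666, 2.2933) (45.8022, 0) (64.089, 0) (68.8411, 51) (49.5011, 51)]  |A|=1068.102
7. ⊥bis P7·P5 via (69.585,31.13): [(43.571, 21.1438) (44.3666, 2.2933) (45.8022, 0) (63.0685, 0) (64.9077, 8.786) (68.8411, 51) (49.5011, 51)]  |A|=1063.6187
8. ⊥bis P7·P6 via (58.985,28.55): [(44.5438, 26.0416) (66.877, 29.9208) (68.8411, 51) (49.5011, 51)]  |A|=472.9198
9. ⊥bis P7·P8 via (50.855,33.615): [(50.7791, 27.1247) (66.877, 29.9208) (68.8411, 51) (51.0584, 51)]  |A|=379.2033
10. ⊥bis P7·P9 via (54.555,37.455): [(50.8607, 34.0995) (50.7791, 27.1247) (66.877, 29.9208) (68.7831, 50.3781)]  |A|=223.8343
11. canonical 4-gon: [(50.8607, 34.0995) (50.7791, 27.1247) (66.877, 29.9208) (68.7831, 50.3781)]
12. shoelace: 223.8343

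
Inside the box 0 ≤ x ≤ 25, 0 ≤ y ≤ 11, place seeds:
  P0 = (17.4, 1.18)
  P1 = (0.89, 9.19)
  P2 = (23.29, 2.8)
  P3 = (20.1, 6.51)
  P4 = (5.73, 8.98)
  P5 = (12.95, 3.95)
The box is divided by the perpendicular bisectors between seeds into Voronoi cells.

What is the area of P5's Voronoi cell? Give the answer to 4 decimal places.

Area of P5's cell: 73.5237

1. box [0,25]×[0,11]: [(0, 0) (25, 0) (25, 11) (0, 11)]
2. ⊥bis P5·P0 via (15.175,2.565): [(0, 0) (13.5784, 0) (20.4256, 11) (0, 11)]  |A|=187.0215
3. ⊥bis P5·P1 via (6.92,6.57): [(4.0654, 0) (13.5784, 0) (20.4256, 11) (8.8448, 11)]  |A|=116.0155
4. ⊥bis P5·P2 via (18.12,3.375): [(4.0654, 0) (13.5784, 0) (18.651, 8.1491) (18.968, 11) (8.8448, 11)]  |A|=113.9379
5. ⊥bis P5·P3 via (16.525,5.23): [(4.0654, 0) (13.5784, 0) (16.6378, 4.915) (14.4591, 11) (8.8448, 11)]  |A|=97.8625
6. ⊥bis P5·P4 via (9.34,6.465): [(4.836, 0) (13.5784, 0) (16.6378, 4.915) (14.4591, 11) (12.4994, 11)]  |A|=73.5237
7. canonical 5-gon: [(4.836, 0) (13.5784, 0) (16.6378, 4.915) (14.4591, 11) (12.4994, 11)]
8. shoelace: 73.5237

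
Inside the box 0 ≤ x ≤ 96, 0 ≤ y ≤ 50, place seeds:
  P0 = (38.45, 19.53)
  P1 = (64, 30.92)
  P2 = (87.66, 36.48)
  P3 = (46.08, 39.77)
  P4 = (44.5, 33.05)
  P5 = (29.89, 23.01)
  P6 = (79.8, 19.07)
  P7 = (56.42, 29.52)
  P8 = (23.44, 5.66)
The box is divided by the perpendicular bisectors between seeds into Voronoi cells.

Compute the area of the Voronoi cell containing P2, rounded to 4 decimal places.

Area of P2's cell: 498.6619

1. box [0,96]×[0,50]: [(0, 0) (96, 0) (96, 50) (0, 50)]
2. ⊥bis P2·P0 via (63.055,28.005): [(72.7011, 0) (96, 0) (96, 50) (55.479, 50)]  |A|=1595.4976
3. ⊥bis P2·P1 via (75.83,33.7): [(83.7494, 0) (96, 0) (96, 50) (71.9996, 50)]  |A|=906.2768
4. ⊥bis P2·P3 via (66.87,38.125): [(83.7494, 0) (96, 0) (96, 50) (71.9996, 50)]  |A|=906.2768
5. ⊥bis P2·P4 via (66.08,34.765): [(83.7494, 0) (96, 0) (96, 50) (71.9996, 50)]  |A|=906.2768
6. ⊥bis P2·P5 via (58.775,29.745): [(83.7494, 0) (96, 0) (96, 50) (71.9996, 50)]  |A|=906.2768
7. ⊥bis P2·P6 via (83.73,27.775): [(76.45, 31.0617) (96, 22.2355) (96, 50) (71.9996, 50)]  |A|=498.6619
8. ⊥bis P2·P7 via (72.04,33): [(76.45, 31.0617) (96, 22.2355) (96, 50) (71.9996, 50)]  |A|=498.6619
9. ⊥bis P2·P8 via (55.55,21.07): [(76.45, 31.0617) (96, 22.2355) (96, 50) (71.9996, 50)]  |A|=498.6619
10. canonical 4-gon: [(76.45, 31.0617) (96, 22.2355) (96, 50) (71.9996, 50)]
11. shoelace: 498.6619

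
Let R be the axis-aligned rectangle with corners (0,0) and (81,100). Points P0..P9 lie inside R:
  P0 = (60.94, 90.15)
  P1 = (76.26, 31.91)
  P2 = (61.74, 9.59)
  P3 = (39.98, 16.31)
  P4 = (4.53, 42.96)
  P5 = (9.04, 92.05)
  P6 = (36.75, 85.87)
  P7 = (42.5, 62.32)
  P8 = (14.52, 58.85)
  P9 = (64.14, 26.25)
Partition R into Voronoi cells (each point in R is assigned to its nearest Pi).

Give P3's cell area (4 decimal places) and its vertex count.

Area of P3's cell: 1360.2946 (7 vertices)

1. box [0,81]×[0,100]: [(0, 0) (81, 0) (81, 100) (0, 100)]
2. ⊥bis P3·P0 via (50.46,53.23): [(0, 67.5534) (0, 0) (81, 0) (81, 44.561)]  |A|=4540.6345
3. ⊥bis P3·P1 via (58.12,24.11): [(44.9229, 54.8017) (0, 67.5534) (0, 0) (68.487, 0)]  |A|=3393.952
4. ⊥bis P3·P2 via (50.86,12.95): [(55.9005, 29.2717) (44.9229, 54.8017) (0, 67.5534) (0, 0) (46.8607, 0)]  |A|=3077.4327
5. ⊥bis P3·P4 via (22.255,29.635): [(55.9005, 29.2717) (44.9229, 54.8017) (41.8337, 55.6786) (0, 0.0313) (0, 0) (46.8607, 0)]  |A|=1665.0833
6. ⊥bis P3·P5 via (24.51,54.18): [(55.9005, 29.2717) (44.9229, 54.8017) (41.8337, 55.6786) (0, 0.0313) (0, 0) (46.8607, 0)]  |A|=1665.0833
7. ⊥bis P3·P6 via (38.365,51.09): [(55.9005, 29.2717) (46.3593, 51.4612) (38.3848, 51.0909) (0, 0.0313) (0, 0) (46.8607, 0)]  |A|=1642.8993
8. ⊥bis P3·P7 via (41.24,39.315): [(55.9005, 29.2717) (51.8315, 38.7349) (29.9951, 39.9309) (0, 0.0313) (0, 0) (46.8607, 0)]  |A|=1464.2788
9. ⊥bis P3·P8 via (27.25,37.58): [(55.9005, 29.2717) (51.8315, 38.7349) (31.0788, 39.8715) (29.0275, 38.6438) (0, 0.0313) (0, 0) (46.8607, 0)]  |A|=1463.5526
10. ⊥bis P3·P9 via (52.06,21.28): [(52.844, 19.3744) (44.7184, 39.1245) (31.0788, 39.8715) (29.0275, 38.6438) (0, 0.0313) (0, 0) (46.8607, 0)]  |A|=1360.2946
11. canonical 7-gon: [(52.844, 19.3744) (44.7184, 39.1245) (31.0788, 39.8715) (29.0275, 38.6438) (0, 0.0313) (0, 0) (46.8607, 0)]
12. shoelace: 1360.2946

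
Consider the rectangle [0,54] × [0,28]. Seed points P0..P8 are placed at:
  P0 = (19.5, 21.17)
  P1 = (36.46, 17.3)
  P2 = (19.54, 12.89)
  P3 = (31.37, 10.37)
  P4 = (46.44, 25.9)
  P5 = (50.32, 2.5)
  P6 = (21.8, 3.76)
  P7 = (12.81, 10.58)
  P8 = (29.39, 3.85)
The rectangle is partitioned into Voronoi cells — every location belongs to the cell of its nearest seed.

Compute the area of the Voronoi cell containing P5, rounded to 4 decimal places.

1. box [0,54]×[0,28]: [(0, 0) (54, 0) (54, 28) (0, 28)]
2. ⊥bis P5·P0 via (34.91,11.835): [(27.7406, 0) (54, 0) (54, 28) (44.7024, 28)]  |A|=497.7979
3. ⊥bis P5·P1 via (43.39,9.9): [(32.8186, 0) (54, 0) (54, 19.8361)]  |A|=210.0787
4. ⊥bis P5·P2 via (34.93,7.695): [(32.8186, 0) (54, 0) (54, 19.8361)]  |A|=210.0787
5. ⊥bis P5·P3 via (40.845,6.435): [(41.5801, 8.2051) (38.1725, 0) (54, 0) (54, 19.8361)]  |A|=188.1139
6. ⊥bis P5·P4 via (48.38,14.2): [(47.8959, 14.1197) (41.5801, 8.2051) (38.1725, 0) (54, 0) (54, 15.1319)]  |A|=173.7564
7. ⊥bis P5·P6 via (36.06,3.13): [(47.8959, 14.1197) (41.5801, 8.2051) (38.1725, 0) (54, 0) (54, 15.1319)]  |A|=173.7564
8. ⊥bis P5·P7 via (31.565,6.54): [(47.8959, 14.1197) (41.5801, 8.2051) (38.1725, 0) (54, 0) (54, 15.1319)]  |A|=173.7564
9. ⊥bis P5·P8 via (39.855,3.175): [(47.8959, 14.1197) (41.5801, 8.2051) (39.9219, 4.2123) (39.6502, 0) (54, 0) (54, 15.1319)]  |A|=170.6441
10. canonical 6-gon: [(47.8959, 14.1197) (41.5801, 8.2051) (39.9219, 4.2123) (39.6502, 0) (54, 0) (54, 15.1319)]
11. shoelace: 170.6441

Area of P5's cell: 170.6441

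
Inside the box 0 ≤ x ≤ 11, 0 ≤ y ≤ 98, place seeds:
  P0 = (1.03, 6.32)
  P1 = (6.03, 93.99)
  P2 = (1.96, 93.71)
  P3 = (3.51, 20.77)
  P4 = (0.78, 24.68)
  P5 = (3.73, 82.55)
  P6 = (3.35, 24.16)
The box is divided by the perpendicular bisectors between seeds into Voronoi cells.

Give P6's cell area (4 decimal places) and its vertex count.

Area of P6's cell: 190.2908 (4 vertices)

1. box [0,11]×[0,98]: [(0, 0) (11, 0) (11, 98) (0, 98)]
2. ⊥bis P6·P0 via (2.19,15.24): [(0, 15.5248) (11, 14.0943) (11, 98) (0, 98)]  |A|=915.0949
3. ⊥bis P6·P1 via (4.69,59.075): [(0, 59.255) (0, 15.5248) (11, 14.0943) (11, 58.8328)]  |A|=486.578
4. ⊥bis P6·P2 via (2.655,58.935): [(6.3919, 59.0097) (0, 58.8819) (0, 15.5248) (11, 14.0943) (11, 58.8328)]  |A|=485.3857
5. ⊥bis P6·P3 via (3.43,22.465): [(6.3919, 59.0097) (0, 58.8819) (0, 22.3031) (11, 22.8223) (11, 58.8328)]  |A|=400.1011
6. ⊥bis P6·P4 via (2.065,24.42): [(9.0431, 58.9079) (1.6525, 22.3811) (11, 22.8223) (11, 58.8328)]  |A|=204.3221
7. ⊥bis P6·P5 via (3.54,53.355): [(7.9138, 53.3265) (1.6525, 22.3811) (11, 22.8223) (11, 53.3065)]  |A|=190.2908
8. canonical 4-gon: [(7.9138, 53.3265) (1.6525, 22.3811) (11, 22.8223) (11, 53.3065)]
9. shoelace: 190.2908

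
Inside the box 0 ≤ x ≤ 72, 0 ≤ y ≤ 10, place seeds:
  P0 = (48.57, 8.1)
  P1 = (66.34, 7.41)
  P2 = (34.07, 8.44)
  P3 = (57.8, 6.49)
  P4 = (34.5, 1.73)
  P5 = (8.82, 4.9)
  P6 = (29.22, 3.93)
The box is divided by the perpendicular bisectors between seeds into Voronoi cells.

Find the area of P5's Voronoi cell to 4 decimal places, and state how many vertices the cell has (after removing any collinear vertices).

1. box [0,72]×[0,10]: [(0, 0) (72, 0) (72, 10) (0, 10)]
2. ⊥bis P5·P0 via (28.695,6.5): [(0, 0) (29.2183, 0) (28.4132, 10) (0, 10)]  |A|=288.1575
3. ⊥bis P5·P1 via (37.58,6.155): [(0, 0) (29.2183, 0) (28.4132, 10) (0, 10)]  |A|=288.1575
4. ⊥bis P5·P2 via (21.445,6.67): [(0, 0) (22.3801, 0) (20.9781, 10) (0, 10)]  |A|=216.7913
5. ⊥bis P5·P3 via (33.31,5.695): [(0, 0) (22.3801, 0) (20.9781, 10) (0, 10)]  |A|=216.7913
6. ⊥bis P5·P4 via (21.66,3.315): [(0, 0) (21.2508, 0) (21.7796, 4.2836) (20.9781, 10) (0, 10)]  |A|=214.3725
7. ⊥bis P5·P6 via (19.02,4.415): [(0, 0) (18.8101, 0) (19.2856, 10) (0, 10)]  |A|=190.4782
8. canonical 4-gon: [(0, 0) (18.8101, 0) (19.2856, 10) (0, 10)]
9. shoelace: 190.4782

Area of P5's cell: 190.4782 (4 vertices)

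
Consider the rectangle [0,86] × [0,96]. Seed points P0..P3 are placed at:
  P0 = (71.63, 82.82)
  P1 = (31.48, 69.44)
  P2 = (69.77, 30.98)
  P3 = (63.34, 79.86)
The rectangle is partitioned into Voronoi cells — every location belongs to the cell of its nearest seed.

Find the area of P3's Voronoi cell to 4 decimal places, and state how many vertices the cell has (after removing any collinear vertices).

Area of P3's cell: 914.1920 (4 vertices)

1. box [0,86]×[0,96]: [(0, 0) (86, 0) (86, 96) (0, 96)]
2. ⊥bis P3·P0 via (67.485,81.34): [(0, 0) (86, 0) (86, 29.4855) (62.2505, 96) (0, 96)]  |A|=7466.1584
3. ⊥bis P3·P1 via (47.41,74.65): [(71.8247, 0) (86, 0) (86, 29.4855) (62.2505, 96) (40.4274, 96)]  |A|=2078.0587
4. ⊥bis P3·P2 via (66.555,55.42): [(54.2296, 53.7986) (76.283, 56.6997) (62.2505, 96) (40.4274, 96)]  |A|=914.192
5. canonical 4-gon: [(54.2296, 53.7986) (76.283, 56.6997) (62.2505, 96) (40.4274, 96)]
6. shoelace: 914.192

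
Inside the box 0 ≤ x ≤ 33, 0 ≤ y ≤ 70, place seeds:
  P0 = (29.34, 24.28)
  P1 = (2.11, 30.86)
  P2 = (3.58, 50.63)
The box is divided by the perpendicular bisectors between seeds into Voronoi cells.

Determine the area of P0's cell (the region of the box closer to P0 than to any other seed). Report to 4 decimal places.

Area of P0's cell: 859.0399

1. box [0,33]×[0,70]: [(0, 0) (33, 0) (33, 70) (0, 70)]
2. ⊥bis P0·P1 via (15.725,27.57): [(9.0628, 0) (33, 0) (33, 70) (25.978, 70)]  |A|=1083.5703
3. ⊥bis P0·P2 via (16.46,37.455): [(18.6251, 39.5717) (9.0628, 0) (33, 0) (33, 53.6247)]  |A|=859.0399
4. canonical 4-gon: [(18.6251, 39.5717) (9.0628, 0) (33, 0) (33, 53.6247)]
5. shoelace: 859.0399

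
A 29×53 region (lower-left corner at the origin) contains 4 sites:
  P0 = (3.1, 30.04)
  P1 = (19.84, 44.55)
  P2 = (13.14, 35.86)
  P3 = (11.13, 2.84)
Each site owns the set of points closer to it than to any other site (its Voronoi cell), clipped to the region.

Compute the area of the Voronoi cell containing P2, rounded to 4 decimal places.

Area of P2's cell: 436.5620

1. box [0,29]×[0,53]: [(0, 0) (29, 0) (29, 53) (0, 53)]
2. ⊥bis P2·P0 via (8.12,32.95): [(0, 46.9577) (27.2205, 0) (29, 0) (29, 53) (0, 53)]  |A|=897.894
3. ⊥bis P2·P1 via (16.49,40.205): [(0, 52.9188) (0, 46.9577) (27.2205, 0) (29, 0) (29, 30.5598)]  |A|=571.3335
4. ⊥bis P2·P3 via (12.135,19.35): [(0, 52.9188) (0, 46.9577) (16.1452, 19.1059) (29, 18.3234) (29, 30.5598)]  |A|=436.562
5. canonical 5-gon: [(0, 52.9188) (0, 46.9577) (16.1452, 19.1059) (29, 18.3234) (29, 30.5598)]
6. shoelace: 436.562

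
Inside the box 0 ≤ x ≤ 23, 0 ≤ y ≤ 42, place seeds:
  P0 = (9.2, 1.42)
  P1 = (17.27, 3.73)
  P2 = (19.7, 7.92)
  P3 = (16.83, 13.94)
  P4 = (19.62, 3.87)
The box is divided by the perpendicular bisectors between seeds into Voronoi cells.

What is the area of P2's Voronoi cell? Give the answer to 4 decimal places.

Area of P2's cell: 40.9979

1. box [0,23]×[0,42]: [(0, 0) (23, 0) (23, 42) (0, 42)]
2. ⊥bis P2·P0 via (14.45,4.67): [(0, 28.0123) (17.341, 0) (23, 0) (23, 42) (0, 42)]  |A|=723.12
3. ⊥bis P2·P1 via (18.485,5.825): [(0, 28.0123) (11.0745, 10.1227) (23, 3.2065) (23, 42) (0, 42)]  |A|=675.3578
4. ⊥bis P2·P3 via (18.265,10.93): [(13.5546, 8.6844) (23, 3.2065) (23, 13.1874)]  |A|=47.1364
5. ⊥bis P2·P4 via (19.66,5.895): [(13.5546, 8.6844) (18.3186, 5.9215) (23, 5.829) (23, 13.1874)]  |A|=40.9979
6. canonical 4-gon: [(13.5546, 8.6844) (18.3186, 5.9215) (23, 5.829) (23, 13.1874)]
7. shoelace: 40.9979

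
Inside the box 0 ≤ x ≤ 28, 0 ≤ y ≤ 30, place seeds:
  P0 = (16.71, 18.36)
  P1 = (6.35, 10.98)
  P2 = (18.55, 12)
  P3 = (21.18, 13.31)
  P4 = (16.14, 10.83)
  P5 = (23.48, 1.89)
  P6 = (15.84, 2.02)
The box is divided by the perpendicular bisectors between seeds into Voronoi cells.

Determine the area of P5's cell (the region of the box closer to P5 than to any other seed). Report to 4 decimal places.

Area of P5's cell: 64.7171

1. box [0,28]×[0,30]: [(0, 0) (28, 0) (28, 30) (0, 30)]
2. ⊥bis P5·P0 via (20.095,10.125): [(0, 1.8649) (0, 0) (28, 0) (28, 13.3744)]  |A|=213.3501
3. ⊥bis P5·P1 via (14.915,6.435): [(15.9743, 8.4312) (11.5003, 0) (28, 0) (28, 13.3744)]  |A|=149.9742
4. ⊥bis P5·P2 via (21.015,6.945): [(13.1506, 3.11) (11.5003, 0) (28, 0) (28, 10.3511)]  |A|=102.5114
5. ⊥bis P5·P3 via (22.33,7.6): [(22.3781, 7.6097) (13.1506, 3.11) (11.5003, 0) (28, 0) (28, 8.7419)]  |A|=97.988
6. ⊥bis P5·P4 via (19.81,6.36): [(22.3781, 7.6097) (19.8022, 6.3536) (12.0636, 0) (28, 0) (28, 8.7419)]  |A|=88.5315
7. ⊥bis P5·P6 via (19.66,1.955): [(22.3781, 7.6097) (19.8022, 6.3536) (19.7339, 6.2975) (19.6267, 0) (28, 0) (28, 8.7419)]  |A|=64.7171
8. canonical 6-gon: [(22.3781, 7.6097) (19.8022, 6.3536) (19.7339, 6.2975) (19.6267, 0) (28, 0) (28, 8.7419)]
9. shoelace: 64.7171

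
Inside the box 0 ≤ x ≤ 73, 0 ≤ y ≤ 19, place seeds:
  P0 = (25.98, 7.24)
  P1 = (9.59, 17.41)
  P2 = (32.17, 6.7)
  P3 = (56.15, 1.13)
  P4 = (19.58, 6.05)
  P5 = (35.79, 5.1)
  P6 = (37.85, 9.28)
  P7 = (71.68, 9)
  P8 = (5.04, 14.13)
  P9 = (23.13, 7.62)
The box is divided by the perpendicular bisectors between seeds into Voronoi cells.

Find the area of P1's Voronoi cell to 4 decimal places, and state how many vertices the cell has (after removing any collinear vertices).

1. box [0,73]×[0,19]: [(0, 0) (73, 0) (73, 19) (0, 19)]
2. ⊥bis P1·P0 via (17.785,12.325): [(0, 0) (10.1373, 0) (21.9268, 19) (0, 19)]  |A|=304.6096
3. ⊥bis P1·P2 via (20.88,12.055): [(0, 0) (10.1373, 0) (21.9268, 19) (0, 19)]  |A|=304.6096
4. ⊥bis P1·P3 via (32.87,9.27): [(0, 0) (10.1373, 0) (21.9268, 19) (0, 19)]  |A|=304.6096
5. ⊥bis P1·P4 via (14.585,11.73): [(0, 0) (1.2464, 0) (20.8157, 17.2093) (21.9268, 19) (0, 19)]  |A|=228.1062
6. ⊥bis P1·P5 via (22.69,11.255): [(0, 0) (1.2464, 0) (20.8157, 17.2093) (21.9268, 19) (0, 19)]  |A|=228.1062
7. ⊥bis P1·P6 via (23.72,13.345): [(0, 0) (1.2464, 0) (20.8157, 17.2093) (21.9268, 19) (0, 19)]  |A|=228.1062
8. ⊥bis P1·P7 via (40.635,13.205): [(0, 0) (1.2464, 0) (20.8157, 17.2093) (21.9268, 19) (0, 19)]  |A|=228.1062
9. ⊥bis P1·P8 via (7.315,15.77): [(11.918, 9.3847) (20.8157, 17.2093) (21.9268, 19) (4.9866, 19)]  |A|=85.0626
10. ⊥bis P1·P9 via (16.36,12.515): [(11.918, 9.3847) (17.9007, 14.6458) (21.0489, 19) (4.9866, 19)]  |A|=81.9655
11. canonical 4-gon: [(11.918, 9.3847) (17.9007, 14.6458) (21.0489, 19) (4.9866, 19)]
12. shoelace: 81.9655

Area of P1's cell: 81.9655 (4 vertices)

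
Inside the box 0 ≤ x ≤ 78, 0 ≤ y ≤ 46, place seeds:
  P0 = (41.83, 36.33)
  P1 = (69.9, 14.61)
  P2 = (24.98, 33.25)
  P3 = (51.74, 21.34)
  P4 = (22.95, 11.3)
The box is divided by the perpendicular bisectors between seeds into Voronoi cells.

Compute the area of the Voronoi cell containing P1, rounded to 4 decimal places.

Area of P1's cell: 704.2490

1. box [0,78]×[0,46]: [(0, 0) (78, 0) (78, 46) (0, 46)]
2. ⊥bis P1·P0 via (55.865,25.47): [(36.1568, 0) (78, 0) (78, 46) (71.7507, 46)]  |A|=1106.1269
3. ⊥bis P1·P2 via (47.44,23.93): [(39.0749, 3.7712) (37.51, 0) (78, 0) (78, 46) (71.7507, 46)]  |A|=1103.5753
4. ⊥bis P1·P3 via (60.82,17.975): [(70.7052, 44.6488) (54.1586, 0) (78, 0) (78, 46) (71.7507, 46)]  |A|=704.249
5. ⊥bis P1·P4 via (46.425,12.955): [(70.7052, 44.6488) (54.1586, 0) (78, 0) (78, 46) (71.7507, 46)]  |A|=704.249
6. canonical 5-gon: [(70.7052, 44.6488) (54.1586, 0) (78, 0) (78, 46) (71.7507, 46)]
7. shoelace: 704.249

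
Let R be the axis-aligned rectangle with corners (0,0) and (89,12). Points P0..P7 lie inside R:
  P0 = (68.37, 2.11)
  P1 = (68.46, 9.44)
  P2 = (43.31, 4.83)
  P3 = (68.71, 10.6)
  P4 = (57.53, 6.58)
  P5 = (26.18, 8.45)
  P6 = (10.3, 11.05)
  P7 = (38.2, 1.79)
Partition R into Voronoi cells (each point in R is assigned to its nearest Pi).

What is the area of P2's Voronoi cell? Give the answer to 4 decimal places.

Area of P2's cell: 134.6950

1. box [0,89]×[0,12]: [(0, 0) (89, 0) (89, 12) (0, 12)]
2. ⊥bis P2·P0 via (55.84,3.47): [(0, 0) (55.4634, 0) (56.7658, 12) (0, 12)]  |A|=673.3753
3. ⊥bis P2·P1 via (55.885,7.135): [(0, 0) (55.4634, 0) (56.1066, 5.9261) (54.9932, 12) (0, 12)]  |A|=667.992
4. ⊥bis P2·P3 via (56.01,7.715): [(0, 0) (55.4634, 0) (56.1066, 5.9261) (54.9932, 12) (0, 12)]  |A|=667.992
5. ⊥bis P2·P4 via (50.42,5.705): [(0, 0) (51.1221, 0) (49.6453, 12) (0, 12)]  |A|=604.6043
6. ⊥bis P2·P5 via (34.745,6.64): [(33.3418, 0) (51.1221, 0) (49.6453, 12) (35.8777, 12)]  |A|=189.2873
7. ⊥bis P2·P6 via (26.805,7.94): [(33.3418, 0) (51.1221, 0) (49.6453, 12) (35.8777, 12)]  |A|=189.2873
8. ⊥bis P2·P7 via (40.755,3.31): [(35.801, 11.6372) (42.7242, 0) (51.1221, 0) (49.6453, 12) (35.8777, 12)]  |A|=134.695
9. canonical 5-gon: [(35.801, 11.6372) (42.7242, 0) (51.1221, 0) (49.6453, 12) (35.8777, 12)]
10. shoelace: 134.695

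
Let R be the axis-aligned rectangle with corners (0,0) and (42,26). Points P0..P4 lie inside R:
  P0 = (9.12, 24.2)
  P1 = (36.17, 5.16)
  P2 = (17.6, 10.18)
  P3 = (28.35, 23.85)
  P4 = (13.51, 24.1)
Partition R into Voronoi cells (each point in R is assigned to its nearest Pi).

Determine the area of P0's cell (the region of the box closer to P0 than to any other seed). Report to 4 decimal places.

Area of P0's cell: 151.6632

1. box [0,42]×[0,26]: [(0, 0) (42, 0) (42, 26) (0, 26)]
2. ⊥bis P0·P1 via (22.645,14.68): [(0, 0) (12.312, 0) (30.6129, 26) (0, 26)]  |A|=558.0244
3. ⊥bis P0·P2 via (13.36,17.19): [(0, 9.1092) (27.9256, 26) (0, 26)]  |A|=235.8428
4. ⊥bis P0·P3 via (18.735,24.025): [(0, 9.1092) (18.669, 20.4012) (18.7709, 26) (0, 26)]  |A|=210.2151
5. ⊥bis P0·P4 via (11.315,24.15): [(0, 9.1092) (11.1257, 15.8386) (11.3571, 26) (0, 26)]  |A|=151.6632
6. canonical 4-gon: [(0, 9.1092) (11.1257, 15.8386) (11.3571, 26) (0, 26)]
7. shoelace: 151.6632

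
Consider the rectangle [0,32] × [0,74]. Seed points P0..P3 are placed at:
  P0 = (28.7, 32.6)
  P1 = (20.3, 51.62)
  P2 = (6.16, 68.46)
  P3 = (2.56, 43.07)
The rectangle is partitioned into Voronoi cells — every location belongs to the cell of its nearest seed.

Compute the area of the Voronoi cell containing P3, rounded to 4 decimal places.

Area of P3's cell: 514.9039

1. box [0,32]×[0,74]: [(0, 0) (32, 0) (32, 74) (0, 74)]
2. ⊥bis P3·P0 via (15.63,37.835): [(0, 0) (0.4757, 0) (30.1154, 74) (0, 74)]  |A|=1131.8709
3. ⊥bis P3·P1 via (11.43,47.345): [(0, 71.0606) (0, 0) (0.4757, 0) (15.804, 38.2695)]  |A|=570.6251
4. ⊥bis P3·P2 via (4.36,55.765): [(7.5928, 55.3066) (0, 56.3832) (0, 0) (0.4757, 0) (15.804, 38.2695)]  |A|=514.9039
5. canonical 5-gon: [(7.5928, 55.3066) (0, 56.3832) (0, 0) (0.4757, 0) (15.804, 38.2695)]
6. shoelace: 514.9039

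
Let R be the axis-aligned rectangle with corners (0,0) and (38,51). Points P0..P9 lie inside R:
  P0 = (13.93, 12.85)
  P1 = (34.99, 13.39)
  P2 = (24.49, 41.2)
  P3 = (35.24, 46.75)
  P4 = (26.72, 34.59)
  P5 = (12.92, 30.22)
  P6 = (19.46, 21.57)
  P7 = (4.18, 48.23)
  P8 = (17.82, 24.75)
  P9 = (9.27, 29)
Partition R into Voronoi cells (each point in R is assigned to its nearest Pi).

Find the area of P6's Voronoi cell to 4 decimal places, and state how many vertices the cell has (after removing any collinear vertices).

1. box [0,38]×[0,51]: [(0, 0) (38, 0) (38, 51) (0, 51)]
2. ⊥bis P6·P0 via (16.695,17.21): [(0, 27.7975) (38, 3.6989) (38, 51) (0, 51)]  |A|=1339.5673
3. ⊥bis P6·P1 via (27.225,17.48): [(0, 27.7975) (24.4817, 12.2718) (38, 37.9367) (38, 51) (0, 51)]  |A|=1108.1499
4. ⊥bis P6·P2 via (21.975,31.385): [(0, 37.0159) (0, 27.7975) (24.4817, 12.2718) (33.0538, 28.5462)]  |A|=418.106
5. ⊥bis P6·P3 via (27.35,34.16): [(0, 37.0159) (0, 27.7975) (24.4817, 12.2718) (33.0538, 28.5462)]  |A|=418.106
6. ⊥bis P6·P4 via (23.09,28.08): [(13.0712, 33.6665) (0, 37.0159) (0, 27.7975) (24.4817, 12.2718) (30.602, 23.8913)]  |A|=365.3208
7. ⊥bis P6·P5 via (16.19,25.895): [(20.7821, 29.3669) (10.1733, 21.3459) (24.4817, 12.2718) (30.602, 23.8913)]  |A|=179.3237
8. ⊥bis P6·P7 via (11.82,34.9): [(20.7821, 29.3669) (10.1733, 21.3459) (24.4817, 12.2718) (30.602, 23.8913)]  |A|=179.3237
9. ⊥bis P6·P8 via (18.64,23.16): [(25.5357, 26.7163) (12.3929, 19.9383) (24.4817, 12.2718) (30.602, 23.8913)]  |A|=129.4263
10. ⊥bis P6·P9 via (14.365,25.285): [(25.5357, 26.7163) (12.3929, 19.9383) (24.4817, 12.2718) (30.602, 23.8913)]  |A|=129.4263
11. canonical 4-gon: [(25.5357, 26.7163) (12.3929, 19.9383) (24.4817, 12.2718) (30.602, 23.8913)]
12. shoelace: 129.4263

Area of P6's cell: 129.4263 (4 vertices)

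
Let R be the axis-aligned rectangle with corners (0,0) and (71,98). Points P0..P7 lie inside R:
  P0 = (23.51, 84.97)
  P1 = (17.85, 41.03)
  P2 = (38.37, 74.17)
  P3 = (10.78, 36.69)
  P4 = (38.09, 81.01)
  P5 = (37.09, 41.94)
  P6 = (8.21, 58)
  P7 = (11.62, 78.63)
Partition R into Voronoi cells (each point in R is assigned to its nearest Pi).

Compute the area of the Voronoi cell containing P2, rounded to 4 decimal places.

1. box [0,71]×[0,98]: [(0, 0) (71, 0) (71, 98) (0, 98)]
2. ⊥bis P2·P0 via (30.94,79.57): [(0, 36.9989) (0, 0) (71, 0) (71, 98) (44.3346, 98)]  |A|=5605.7687
3. ⊥bis P2·P1 via (28.11,57.6): [(19.0498, 63.21) (71, 31.0429) (71, 98) (44.3346, 98)]  |A|=2203.0618
4. ⊥bis P2·P3 via (24.575,55.43): [(19.0498, 63.21) (71, 31.0429) (71, 98) (44.3346, 98)]  |A|=2203.0618
5. ⊥bis P2·P4 via (38.23,77.59): [(29.2333, 77.2217) (19.0498, 63.21) (71, 31.0429) (71, 78.9315)]  |A|=1527.8164
6. ⊥bis P2·P5 via (37.73,58.055): [(29.2333, 77.2217) (19.0498, 63.21) (26.6655, 58.4944) (71, 56.7337) (71, 78.9315)]  |A|=958.3217
7. ⊥bis P2·P6 via (23.29,66.085): [(29.2333, 77.2217) (22.377, 67.7879) (27.3747, 58.4663) (71, 56.7337) (71, 78.9315)]  |A|=929.8097
8. ⊥bis P2·P7 via (24.995,76.4): [(29.2333, 77.2217) (23.911, 69.8987) (23.2787, 66.1061) (27.3747, 58.4663) (71, 56.7337) (71, 78.9315)]  |A|=927.568
9. canonical 6-gon: [(29.2333, 77.2217) (23.911, 69.8987) (23.2787, 66.1061) (27.3747, 58.4663) (71, 56.7337) (71, 78.9315)]
10. shoelace: 927.568

Area of P2's cell: 927.5680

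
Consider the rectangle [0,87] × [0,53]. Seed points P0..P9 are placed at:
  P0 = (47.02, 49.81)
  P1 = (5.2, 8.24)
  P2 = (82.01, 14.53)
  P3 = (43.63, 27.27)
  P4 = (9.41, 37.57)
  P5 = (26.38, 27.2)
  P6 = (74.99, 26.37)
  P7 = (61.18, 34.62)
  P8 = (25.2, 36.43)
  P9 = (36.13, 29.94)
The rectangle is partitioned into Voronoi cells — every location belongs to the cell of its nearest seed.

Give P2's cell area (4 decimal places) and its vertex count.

1. box [0,87]×[0,53]: [(0, 0) (87, 0) (87, 53) (0, 53)]
2. ⊥bis P2·P0 via (64.515,32.17): [(32.0784, 0) (87, 0) (87, 53) (85.5176, 53)]  |A|=1494.7057
3. ⊥bis P2·P1 via (43.605,11.385): [(43.6014, 11.4284) (44.5373, 0) (87, 0) (87, 53) (85.5176, 53)]  |A|=1423.513
4. ⊥bis P2·P3 via (62.82,20.9): [(67.5652, 35.1951) (55.8824, 0) (87, 0) (87, 53) (85.5176, 53)]  |A|=1075.8136
5. ⊥bis P2·P4 via (45.71,26.05): [(67.5652, 35.1951) (55.8824, 0) (87, 0) (87, 53) (85.5176, 53)]  |A|=1075.8136
6. ⊥bis P2·P5 via (54.195,20.865): [(67.5652, 35.1951) (55.8824, 0) (87, 0) (87, 53) (85.5176, 53)]  |A|=1075.8136
7. ⊥bis P2·P6 via (78.5,20.45): [(58.7918, 8.7649) (55.8824, 0) (87, 0) (87, 25.4897)]  |A|=495.8805
8. ⊥bis P2·P7 via (71.595,24.575): [(58.7918, 8.7649) (55.8824, 0) (87, 0) (87, 25.4897)]  |A|=495.8805
9. ⊥bis P2·P8 via (53.605,25.48): [(58.7918, 8.7649) (55.8824, 0) (87, 0) (87, 25.4897)]  |A|=495.8805
10. ⊥bis P2·P9 via (59.07,22.235): [(58.7918, 8.7649) (55.8824, 0) (87, 0) (87, 25.4897)]  |A|=495.8805
11. canonical 4-gon: [(58.7918, 8.7649) (55.8824, 0) (87, 0) (87, 25.4897)]
12. shoelace: 495.8805

Area of P2's cell: 495.8805 (4 vertices)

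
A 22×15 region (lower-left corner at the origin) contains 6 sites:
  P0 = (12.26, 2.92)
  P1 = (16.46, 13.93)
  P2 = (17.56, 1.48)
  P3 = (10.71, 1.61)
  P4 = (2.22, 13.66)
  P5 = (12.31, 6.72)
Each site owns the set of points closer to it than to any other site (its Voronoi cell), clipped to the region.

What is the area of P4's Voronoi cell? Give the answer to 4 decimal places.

1. box [0,22]×[0,15]: [(0, 0) (22, 0) (22, 15) (0, 15)]
2. ⊥bis P4·P0 via (7.24,8.29): [(0, 1.5219) (14.4178, 15) (0, 15)]  |A|=97.1626
3. ⊥bis P4·P1 via (9.34,13.795): [(0, 1.5219) (9.406, 10.3148) (9.3172, 15) (0, 15)]  |A|=85.2138
4. ⊥bis P4·P2 via (9.89,7.57): [(0, 1.5219) (9.406, 10.3148) (9.3172, 15) (0, 15)]  |A|=85.2138
5. ⊥bis P4·P3 via (6.465,7.635): [(0, 3.08) (6.7668, 7.8476) (9.406, 10.3148) (9.3172, 15) (0, 15)]  |A|=79.9421
6. ⊥bis P4·P5 via (7.265,10.19): [(0, 3.08) (4.6075, 6.3263) (9.3509, 13.2226) (9.3172, 15) (0, 15)]  |A|=72.1995
7. canonical 5-gon: [(0, 3.08) (4.6075, 6.3263) (9.3509, 13.2226) (9.3172, 15) (0, 15)]
8. shoelace: 72.1995

Area of P4's cell: 72.1995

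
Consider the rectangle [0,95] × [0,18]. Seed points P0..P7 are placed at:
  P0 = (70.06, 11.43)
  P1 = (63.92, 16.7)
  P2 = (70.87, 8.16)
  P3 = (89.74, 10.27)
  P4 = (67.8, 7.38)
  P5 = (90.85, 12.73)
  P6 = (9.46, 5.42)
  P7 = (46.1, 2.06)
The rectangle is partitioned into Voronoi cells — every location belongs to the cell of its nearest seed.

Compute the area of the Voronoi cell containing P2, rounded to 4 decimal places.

1. box [0,95]×[0,18]: [(0, 0) (95, 0) (95, 18) (0, 18)]
2. ⊥bis P2·P0 via (70.465,9.795): [(30.9222, 0) (95, 0) (95, 15.8725)]  |A|=508.5365
3. ⊥bis P2·P1 via (67.395,12.43): [(61.3971, 7.5488) (52.1213, 0) (95, 0) (95, 15.8725)]  |A|=428.5224
4. ⊥bis P2·P3 via (80.305,9.215): [(79.9767, 12.1511) (61.3971, 7.5488) (52.1213, 0) (81.3354, 0)]  |A|=226.2738
5. ⊥bis P2·P4 via (69.335,7.77): [(79.9767, 12.1511) (68.9179, 9.4118) (71.3091, 0) (81.3354, 0)]  |A|=116.2318
6. ⊥bis P2·P5 via (80.86,10.445): [(79.9767, 12.1511) (68.9179, 9.4118) (71.3091, 0) (81.3354, 0)]  |A|=116.2318
7. ⊥bis P2·P6 via (40.165,6.79): [(79.9767, 12.1511) (68.9179, 9.4118) (71.3091, 0) (81.3354, 0)]  |A|=116.2318
8. ⊥bis P2·P7 via (58.485,5.11): [(79.9767, 12.1511) (68.9179, 9.4118) (71.3091, 0) (81.3354, 0)]  |A|=116.2318
9. canonical 4-gon: [(79.9767, 12.1511) (68.9179, 9.4118) (71.3091, 0) (81.3354, 0)]
10. shoelace: 116.2318

Area of P2's cell: 116.2318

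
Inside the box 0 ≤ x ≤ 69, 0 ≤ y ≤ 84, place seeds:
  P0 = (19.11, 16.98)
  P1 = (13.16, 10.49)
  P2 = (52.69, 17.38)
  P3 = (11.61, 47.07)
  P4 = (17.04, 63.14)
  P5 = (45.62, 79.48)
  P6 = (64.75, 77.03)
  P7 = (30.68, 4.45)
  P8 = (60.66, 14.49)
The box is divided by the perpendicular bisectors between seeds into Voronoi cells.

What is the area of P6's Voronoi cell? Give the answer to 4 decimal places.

Area of P6's cell: 572.8896

1. box [0,69]×[0,84]: [(0, 0) (69, 0) (69, 84) (0, 84)]
2. ⊥bis P6·P0 via (41.93,47.005): [(0, 78.8732) (69, 26.4309) (69, 84) (0, 84)]  |A|=2163.0087
3. ⊥bis P6·P1 via (38.955,43.76): [(0, 78.8732) (69, 26.4309) (69, 84) (0, 84)]  |A|=2163.0087
4. ⊥bis P6·P2 via (58.72,47.205): [(0, 78.8732) (35.4864, 51.9024) (69, 45.1266) (69, 84) (0, 84)]  |A|=1849.7286
5. ⊥bis P6·P3 via (38.18,62.05): [(44.9838, 49.9822) (69, 45.1266) (69, 84) (25.8047, 84)]  |A|=1201.5009
6. ⊥bis P6·P4 via (40.895,70.085): [(46.8579, 49.6033) (69, 45.1266) (69, 84) (36.8439, 84)]  |A|=983.4018
7. ⊥bis P6·P5 via (55.185,78.255): [(51.398, 48.6854) (69, 45.1266) (69, 84) (55.9208, 84)]  |A|=573.0693
8. ⊥bis P6·P7 via (47.715,40.74): [(51.398, 48.6854) (69, 45.1266) (69, 84) (55.9208, 84)]  |A|=573.0693
9. ⊥bis P6·P8 via (62.705,45.76): [(51.398, 48.6854) (67.379, 45.4543) (69, 45.3483) (69, 84) (55.9208, 84)]  |A|=572.8896
10. canonical 5-gon: [(51.398, 48.6854) (67.379, 45.4543) (69, 45.3483) (69, 84) (55.9208, 84)]
11. shoelace: 572.8896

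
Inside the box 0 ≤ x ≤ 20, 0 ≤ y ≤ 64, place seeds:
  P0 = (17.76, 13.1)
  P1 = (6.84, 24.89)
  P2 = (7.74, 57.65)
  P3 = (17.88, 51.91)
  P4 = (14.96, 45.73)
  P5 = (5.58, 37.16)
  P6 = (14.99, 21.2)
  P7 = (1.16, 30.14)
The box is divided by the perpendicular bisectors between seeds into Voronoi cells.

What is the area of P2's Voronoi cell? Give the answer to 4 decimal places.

1. box [0,20]×[0,64]: [(0, 0) (20, 0) (20, 64) (0, 64)]
2. ⊥bis P2·P0 via (12.75,35.375): [(0, 32.5073) (20, 37.0056) (20, 64) (0, 64)]  |A|=584.8704
3. ⊥bis P2·P1 via (7.29,41.27): [(0, 41.4703) (20, 40.9208) (20, 64) (0, 64)]  |A|=456.089
4. ⊥bis P2·P3 via (12.81,54.78): [(0, 41.4703) (5.1949, 41.3276) (18.0292, 64) (0, 64)]  |A|=262.9031
5. ⊥bis P2·P4 via (11.35,51.69): [(0, 44.8153) (10.9099, 51.4235) (18.0292, 64) (0, 64)]  |A|=218.0249
6. ⊥bis P2·P5 via (6.66,47.405): [(0, 48.1071) (4.6291, 47.6191) (10.9099, 51.4235) (18.0292, 64) (0, 64)]  |A|=210.4058
7. ⊥bis P2·P6 via (11.365,39.425): [(0, 48.1071) (4.6291, 47.6191) (10.9099, 51.4235) (18.0292, 64) (0, 64)]  |A|=210.4058
8. ⊥bis P2·P7 via (4.45,43.895): [(0, 48.1071) (4.6291, 47.6191) (10.9099, 51.4235) (18.0292, 64) (0, 64)]  |A|=210.4058
9. canonical 5-gon: [(0, 48.1071) (4.6291, 47.6191) (10.9099, 51.4235) (18.0292, 64) (0, 64)]
10. shoelace: 210.4058

Area of P2's cell: 210.4058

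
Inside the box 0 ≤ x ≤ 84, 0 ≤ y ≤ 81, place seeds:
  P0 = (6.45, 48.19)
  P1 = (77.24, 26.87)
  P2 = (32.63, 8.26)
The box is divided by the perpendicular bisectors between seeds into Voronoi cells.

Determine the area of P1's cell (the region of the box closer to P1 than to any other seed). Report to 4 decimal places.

1. box [0,84]×[0,81]: [(0, 0) (84, 0) (84, 81) (0, 81)]
2. ⊥bis P1·P0 via (41.845,37.53): [(30.542, 0) (84, 0) (84, 81) (54.937, 81)]  |A|=3342.1019
3. ⊥bis P1·P2 via (54.935,17.565): [(43.8412, 44.158) (62.2626, 0) (84, 0) (84, 81) (54.937, 81)]  |A|=2641.7425
4. canonical 5-gon: [(43.8412, 44.158) (62.2626, 0) (84, 0) (84, 81) (54.937, 81)]
5. shoelace: 2641.7425

Area of P1's cell: 2641.7425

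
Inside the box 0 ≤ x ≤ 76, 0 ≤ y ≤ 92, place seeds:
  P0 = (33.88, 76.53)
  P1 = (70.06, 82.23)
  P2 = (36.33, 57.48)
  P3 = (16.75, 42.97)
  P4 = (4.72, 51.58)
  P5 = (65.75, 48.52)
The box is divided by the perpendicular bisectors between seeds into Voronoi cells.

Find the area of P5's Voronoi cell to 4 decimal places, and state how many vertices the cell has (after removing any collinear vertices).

1. box [0,76]×[0,92]: [(0, 0) (76, 0) (76, 92) (0, 92)]
2. ⊥bis P5·P0 via (49.815,62.525): [(0, 5.8451) (0, 0) (76, 0) (76, 92) (75.7201, 92)]  |A|=3730.1722
3. ⊥bis P5·P1 via (67.905,65.375): [(53.8942, 67.1664) (0, 5.8451) (0, 0) (76, 0) (76, 64.34)]  |A|=3420.9734
4. ⊥bis P5·P2 via (51.04,53): [(55.2997, 66.9867) (34.8986, 0) (76, 0) (76, 64.34)]  |A|=2042.5514
5. ⊥bis P5·P3 via (41.25,45.745): [(55.2997, 66.9867) (43.305, 27.6021) (46.4313, 0) (76, 0) (76, 64.34)]  |A|=1883.3875
6. ⊥bis P5·P4 via (35.235,50.05): [(55.2997, 66.9867) (43.305, 27.6021) (46.4313, 0) (76, 0) (76, 64.34)]  |A|=1883.3875
7. canonical 5-gon: [(55.2997, 66.9867) (43.305, 27.6021) (46.4313, 0) (76, 0) (76, 64.34)]
8. shoelace: 1883.3875

Area of P5's cell: 1883.3875 (5 vertices)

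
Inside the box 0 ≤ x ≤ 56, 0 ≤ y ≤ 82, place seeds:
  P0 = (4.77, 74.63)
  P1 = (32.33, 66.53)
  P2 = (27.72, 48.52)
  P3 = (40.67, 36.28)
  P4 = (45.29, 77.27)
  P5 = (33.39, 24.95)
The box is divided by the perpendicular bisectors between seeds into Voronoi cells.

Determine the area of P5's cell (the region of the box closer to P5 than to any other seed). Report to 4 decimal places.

Area of P5's cell: 1684.8248

1. box [0,56]×[0,82]: [(0, 0) (56, 0) (56, 82) (0, 82)]
2. ⊥bis P5·P0 via (19.08,49.79): [(0, 38.7983) (0, 0) (56, 0) (56, 71.0591)]  |A|=3076.007
3. ⊥bis P5·P1 via (32.86,45.74): [(11.0863, 45.1849) (0, 38.7983) (0, 0) (56, 0) (56, 46.3299)]  |A|=2520.6663
4. ⊥bis P5·P2 via (30.555,36.735): [(0, 29.3847) (0, 0) (56, 0) (56, 42.8561)]  |A|=2022.7407
5. ⊥bis P5·P3 via (37.03,30.615): [(28.3361, 36.2012) (0, 29.3847) (0, 0) (56, 0) (56, 18.426)]  |A|=1684.8248
6. ⊥bis P5·P4 via (39.34,51.11): [(28.3361, 36.2012) (0, 29.3847) (0, 0) (56, 0) (56, 18.426)]  |A|=1684.8248
7. canonical 5-gon: [(28.3361, 36.2012) (0, 29.3847) (0, 0) (56, 0) (56, 18.426)]
8. shoelace: 1684.8248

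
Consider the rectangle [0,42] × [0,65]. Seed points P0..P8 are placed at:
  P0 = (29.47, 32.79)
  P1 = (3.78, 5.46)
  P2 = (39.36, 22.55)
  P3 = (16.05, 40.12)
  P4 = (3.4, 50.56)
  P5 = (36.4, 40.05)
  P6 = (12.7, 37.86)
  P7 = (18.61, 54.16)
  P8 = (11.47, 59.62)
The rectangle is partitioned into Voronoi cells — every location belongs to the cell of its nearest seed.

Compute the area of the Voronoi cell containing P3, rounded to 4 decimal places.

Area of P3's cell: 148.0879

1. box [0,42]×[0,65]: [(0, 0) (42, 0) (42, 65) (0, 65)]
2. ⊥bis P3·P0 via (22.76,36.455): [(0, 0) (2.8483, 0) (38.3513, 65) (0, 65)]  |A|=1338.9857
3. ⊥bis P3·P1 via (9.915,22.79): [(0, 26.3) (14.4243, 21.1937) (38.3513, 65) (0, 65)]  |A|=1119.1236
4. ⊥bis P3·P2 via (27.705,31.335): [(0, 26.3) (14.4243, 21.1937) (38.3513, 65) (0, 65)]  |A|=1119.1236
5. ⊥bis P3·P4 via (9.725,45.34): [(0, 33.5564) (0, 26.3) (14.4243, 21.1937) (38.3513, 65) (25.9503, 65)]  |A|=711.1372
6. ⊥bis P3·P5 via (26.225,40.085): [(0, 33.5564) (0, 26.3) (14.4243, 21.1937) (26.2344, 42.816) (26.3107, 65) (25.9503, 65)]  |A|=577.5834
7. ⊥bis P3·P6 via (14.375,38.99): [(9.9264, 45.5841) (19.7737, 30.9875) (26.2344, 42.816) (26.3107, 65) (25.9503, 65)]  |A|=289.8826
8. ⊥bis P3·P7 via (17.33,47.14): [(12.011, 48.1099) (9.9264, 45.5841) (19.7737, 30.9875) (26.2344, 42.816) (26.2437, 45.5147)]  |A|=148.0879
9. ⊥bis P3·P8 via (13.76,49.87): [(12.011, 48.1099) (9.9264, 45.5841) (19.7737, 30.9875) (26.2344, 42.816) (26.2437, 45.5147)]  |A|=148.0879
10. canonical 5-gon: [(12.011, 48.1099) (9.9264, 45.5841) (19.7737, 30.9875) (26.2344, 42.816) (26.2437, 45.5147)]
11. shoelace: 148.0879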